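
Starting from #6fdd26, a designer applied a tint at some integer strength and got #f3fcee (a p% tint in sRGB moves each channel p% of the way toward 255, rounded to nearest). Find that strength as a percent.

#6fdd26 is rgb(111, 221, 38); #f3fcee is rgb(243, 252, 238).
On the B channel (widest range): 238 ≈ 38 + (p/100)(255 − 38), so p ≈ 100×(238 − 38)/(255 − 38) = 20000/217 = 92.17.
p = 92 reproduces all three channels after rounding.

92%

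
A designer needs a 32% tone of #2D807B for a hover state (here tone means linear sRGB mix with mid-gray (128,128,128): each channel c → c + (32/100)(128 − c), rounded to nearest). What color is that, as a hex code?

#48807D

#2D807B is rgb(45, 128, 123).
A 32% tone moves each channel 32% toward 128:
  R: 45 + 0.32×(128−45) = 45 + 26.56 = 71.56 → 72
  G: 128 + 0.32×(128−128) = 128 + 0 = 128 → 128
  B: 123 + 0.32×(128−123) = 123 + 1.6 = 124.6 → 125
rgb(72, 128, 125) = #48807D.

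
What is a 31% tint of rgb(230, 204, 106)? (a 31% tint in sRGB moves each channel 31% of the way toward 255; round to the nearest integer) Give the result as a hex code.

A 31% tint moves each channel 31% toward 255:
  R: 230 + 0.31×(255−230) = 230 + 7.75 = 237.75 → 238
  G: 204 + 15.81 = 219.81 → 220
  B: 106 + 46.19 = 152.19 → 152
rgb(238, 220, 152) = #eedc98.

#eedc98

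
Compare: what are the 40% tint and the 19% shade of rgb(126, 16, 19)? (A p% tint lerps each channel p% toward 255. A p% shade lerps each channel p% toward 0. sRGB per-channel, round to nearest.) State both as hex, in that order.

40% tint:
  R: 126 + 51.6 = 177.6 → 178
  G: 16 + 0.4×(255−16) = 16 + 95.6 = 111.6 → 112
  B: 19 + 94.4 = 113.4 → 113
  → #B27071
19% shade:
  R: 126 + 0.19×(0−126) = 126 − 23.94 = 102.06 → 102
  G: 16 + 0.19×(0−16) = 16 − 3.04 = 12.96 → 13
  B: 19 − 3.61 = 15.39 → 15
  → #660D0F

#B27071, #660D0F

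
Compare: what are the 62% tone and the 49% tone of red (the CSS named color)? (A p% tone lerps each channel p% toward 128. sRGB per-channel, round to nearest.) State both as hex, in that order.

#B04F4F, #C13F3F

CSS red is rgb(255, 0, 0).
62% tone:
  R: 255 + 0.62×(128−255) = 255 − 78.74 = 176.26 → 176
  G: 0 + 79.36 = 79.36 → 79
  B: 0 + 0.62×(128−0) = 0 + 79.36 = 79.36 → 79
  → #B04F4F
49% tone:
  R: 255 + 0.49×(128−255) = 255 − 62.23 = 192.77 → 193
  G: 0 + 62.72 = 62.72 → 63
  B: 0 + 0.49×(128−0) = 0 + 62.72 = 62.72 → 63
  → #C13F3F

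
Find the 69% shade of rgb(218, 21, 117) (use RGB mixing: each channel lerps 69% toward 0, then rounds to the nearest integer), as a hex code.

#440724

Per channel, c → c + 0.69(0 − c):
  R: 218 + 0.69×(0−218) = 218 − 150.42 = 67.58 → 68
  G: 21 − 14.49 = 6.51 → 7
  B: 117 − 80.73 = 36.27 → 36
rgb(68, 7, 36) = #440724.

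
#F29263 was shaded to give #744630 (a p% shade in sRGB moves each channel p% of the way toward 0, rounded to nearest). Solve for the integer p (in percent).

#F29263 is rgb(242, 146, 99); #744630 is rgb(116, 70, 48).
On the R channel (widest range): 116 ≈ 242 + (p/100)(0 − 242), so p ≈ 100×(116 − 242)/(0 − 242) = -12600/-242 = 52.07.
p = 52 reproduces all three channels after rounding.

52%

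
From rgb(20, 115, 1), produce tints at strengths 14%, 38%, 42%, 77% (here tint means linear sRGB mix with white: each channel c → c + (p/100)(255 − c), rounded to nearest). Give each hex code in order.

14%: (20 + 32.9 = 52.9→53, 115 + 19.6 = 134.6→135, 1 + 35.56 = 36.56→37) → #358725
38%: (20 + 89.3 = 109.3→109, 115 + 53.2 = 168.2→168, 1 + 96.52 = 97.52→98) → #6DA862
42%: (20 + 98.7 = 118.7→119, 115 + 58.8 = 173.8→174, 1 + 106.68 = 107.68→108) → #77AE6C
77%: (20 + 180.95 = 200.95→201, 115 + 107.8 = 222.8→223, 1 + 195.58 = 196.58→197) → #C9DFC5

#358725, #6DA862, #77AE6C, #C9DFC5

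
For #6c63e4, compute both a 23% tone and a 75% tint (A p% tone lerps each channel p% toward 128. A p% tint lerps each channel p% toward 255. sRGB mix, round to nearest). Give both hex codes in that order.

#716acd, #dad8f8

#6c63e4 is rgb(108, 99, 228).
23% tone:
  R: 108 + 0.23×(128−108) = 108 + 4.6 = 112.6 → 113
  G: 99 + 0.23×(128−99) = 99 + 6.67 = 105.67 → 106
  B: 228 − 23 = 205 → 205
  → #716acd
75% tint:
  R: 108 + 0.75×(255−108) = 108 + 110.25 = 218.25 → 218
  G: 99 + 117 = 216 → 216
  B: 228 + 20.25 = 248.25 → 248
  → #dad8f8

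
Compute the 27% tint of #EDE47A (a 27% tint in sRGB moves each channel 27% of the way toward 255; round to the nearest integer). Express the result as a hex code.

#F2EB9E

#EDE47A is rgb(237, 228, 122).
A 27% tint moves each channel 27% toward 255:
  R: 237 + 0.27×(255−237) = 237 + 4.86 = 241.86 → 242
  G: 228 + 7.29 = 235.29 → 235
  B: 122 + 35.91 = 157.91 → 158
rgb(242, 235, 158) = #F2EB9E.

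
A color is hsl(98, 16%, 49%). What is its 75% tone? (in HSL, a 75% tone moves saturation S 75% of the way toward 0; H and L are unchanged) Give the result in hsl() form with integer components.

S moves 75% from 16 toward 0: 16 − 12 = 4 → 4.
H and L are unchanged.

hsl(98, 4%, 49%)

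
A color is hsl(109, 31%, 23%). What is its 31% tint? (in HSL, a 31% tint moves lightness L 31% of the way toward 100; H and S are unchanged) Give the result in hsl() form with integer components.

hsl(109, 31%, 47%)

L moves 31% from 23 toward 100: 23 + 23.87 = 46.87 → 47.
H and S are unchanged.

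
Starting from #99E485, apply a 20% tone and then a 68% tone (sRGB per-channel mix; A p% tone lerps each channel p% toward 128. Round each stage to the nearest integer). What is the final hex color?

#869A81

#99E485 is rgb(153, 228, 133).
Per channel, c → c + 0.2(128 − c):
  R: 153 + 0.2×(128−153) = 153 − 5 = 148 → 148
  G: 228 − 20 = 208 → 208
  B: 133 − 1 = 132 → 132
After the tone: rgb(148, 208, 132) = #94D084.
A 68% tone moves each channel 68% toward 128:
  R: 148 − 13.6 = 134.4 → 134
  G: 208 + 0.68×(128−208) = 208 − 54.4 = 153.6 → 154
  B: 132 + 0.68×(128−132) = 132 − 2.72 = 129.28 → 129
rgb(134, 154, 129) = #869A81.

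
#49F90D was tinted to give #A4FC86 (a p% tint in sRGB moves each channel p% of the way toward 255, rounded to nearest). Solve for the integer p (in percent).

50%

#49F90D is rgb(73, 249, 13); #A4FC86 is rgb(164, 252, 134).
On the B channel (widest range): 134 ≈ 13 + (p/100)(255 − 13), so p ≈ 100×(134 − 13)/(255 − 13) = 12100/242 = 50.00.
p = 50 reproduces all three channels after rounding.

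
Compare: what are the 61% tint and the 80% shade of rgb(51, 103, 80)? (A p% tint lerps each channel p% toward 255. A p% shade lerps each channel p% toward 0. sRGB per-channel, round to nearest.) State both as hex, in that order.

61% tint:
  R: 51 + 0.61×(255−51) = 51 + 124.44 = 175.44 → 175
  G: 103 + 0.61×(255−103) = 103 + 92.72 = 195.72 → 196
  B: 80 + 106.75 = 186.75 → 187
  → #afc4bb
80% shade:
  R: 51 + 0.8×(0−51) = 51 − 40.8 = 10.2 → 10
  G: 103 + 0.8×(0−103) = 103 − 82.4 = 20.6 → 21
  B: 80 + 0.8×(0−80) = 80 − 64 = 16 → 16
  → #0a1510

#afc4bb, #0a1510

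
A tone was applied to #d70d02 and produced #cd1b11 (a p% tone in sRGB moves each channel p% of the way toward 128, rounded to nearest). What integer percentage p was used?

12%

#d70d02 is rgb(215, 13, 2); #cd1b11 is rgb(205, 27, 17).
On the B channel (widest range): 17 ≈ 2 + (p/100)(128 − 2), so p ≈ 100×(17 − 2)/(128 − 2) = 1500/126 = 11.90.
p = 12 reproduces all three channels after rounding.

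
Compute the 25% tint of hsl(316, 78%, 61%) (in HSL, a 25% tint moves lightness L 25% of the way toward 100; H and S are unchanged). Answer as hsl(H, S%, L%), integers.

L moves 25% from 61 toward 100: 61 + 9.75 = 70.75 → 71.
H and S are unchanged.

hsl(316, 78%, 71%)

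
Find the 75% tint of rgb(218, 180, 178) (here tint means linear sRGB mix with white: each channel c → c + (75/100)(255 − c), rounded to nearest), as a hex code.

Per channel, c → c + 0.75(255 − c):
  R: 218 + 27.75 = 245.75 → 246
  G: 180 + 0.75×(255−180) = 180 + 56.25 = 236.25 → 236
  B: 178 + 0.75×(255−178) = 178 + 57.75 = 235.75 → 236
rgb(246, 236, 236) = #f6ecec.

#f6ecec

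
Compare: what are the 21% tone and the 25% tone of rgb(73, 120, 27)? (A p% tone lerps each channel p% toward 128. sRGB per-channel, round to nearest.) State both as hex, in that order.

21% tone:
  R: 73 + 11.55 = 84.55 → 85
  G: 120 + 0.21×(128−120) = 120 + 1.68 = 121.68 → 122
  B: 27 + 0.21×(128−27) = 27 + 21.21 = 48.21 → 48
  → #557a30
25% tone:
  R: 73 + 13.75 = 86.75 → 87
  G: 120 + 0.25×(128−120) = 120 + 2 = 122 → 122
  B: 27 + 0.25×(128−27) = 27 + 25.25 = 52.25 → 52
  → #577a34

#557a30, #577a34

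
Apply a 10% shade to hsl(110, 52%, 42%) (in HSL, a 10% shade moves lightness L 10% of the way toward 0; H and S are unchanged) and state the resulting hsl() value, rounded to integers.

L moves 10% from 42 toward 0: 42 − 4.2 = 37.8 → 38.
H and S are unchanged.

hsl(110, 52%, 38%)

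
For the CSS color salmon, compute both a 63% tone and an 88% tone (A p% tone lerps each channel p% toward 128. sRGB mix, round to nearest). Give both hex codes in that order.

#AD807B, #8F807E

CSS salmon is rgb(250, 128, 114).
63% tone:
  R: 250 + 0.63×(128−250) = 250 − 76.86 = 173.14 → 173
  G: 128 + 0.63×(128−128) = 128 + 0 = 128 → 128
  B: 114 + 8.82 = 122.82 → 123
  → #AD807B
88% tone:
  R: 250 + 0.88×(128−250) = 250 − 107.36 = 142.64 → 143
  G: 128 + 0.88×(128−128) = 128 + 0 = 128 → 128
  B: 114 + 0.88×(128−114) = 114 + 12.32 = 126.32 → 126
  → #8F807E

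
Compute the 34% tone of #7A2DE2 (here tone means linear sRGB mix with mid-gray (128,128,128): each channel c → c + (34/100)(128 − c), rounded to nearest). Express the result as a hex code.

#7C49C1

#7A2DE2 is rgb(122, 45, 226).
A 34% tone moves each channel 34% toward 128:
  R: 122 + 0.34×(128−122) = 122 + 2.04 = 124.04 → 124
  G: 45 + 0.34×(128−45) = 45 + 28.22 = 73.22 → 73
  B: 226 − 33.32 = 192.68 → 193
rgb(124, 73, 193) = #7C49C1.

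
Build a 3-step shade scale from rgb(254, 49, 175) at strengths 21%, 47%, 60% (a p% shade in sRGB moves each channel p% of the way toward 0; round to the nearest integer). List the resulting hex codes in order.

#c9278a, #871a5d, #661446

21%: (254 − 53.34 = 200.66→201, 49 − 10.29 = 38.71→39, 175 − 36.75 = 138.25→138) → #c9278a
47%: (254 − 119.38 = 134.62→135, 49 − 23.03 = 25.97→26, 175 − 82.25 = 92.75→93) → #871a5d
60%: (254 − 152.4 = 101.6→102, 49 − 29.4 = 19.6→20, 175 − 105 = 70→70) → #661446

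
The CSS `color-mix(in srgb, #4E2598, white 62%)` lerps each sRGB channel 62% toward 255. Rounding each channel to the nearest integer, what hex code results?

#BCACD8

#4E2598 is rgb(78, 37, 152).
Per channel, c → c + 0.62(255 − c):
  R: 78 + 109.74 = 187.74 → 188
  G: 37 + 135.16 = 172.16 → 172
  B: 152 + 63.86 = 215.86 → 216
rgb(188, 172, 216) = #BCACD8.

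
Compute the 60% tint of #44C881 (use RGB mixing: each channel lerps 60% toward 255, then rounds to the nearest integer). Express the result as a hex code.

#44C881 is rgb(68, 200, 129).
Lerp each channel 60% toward 255:
  R: 68 + 0.6×(255−68) = 68 + 112.2 = 180.2 → 180
  G: 200 + 33 = 233 → 233
  B: 129 + 75.6 = 204.6 → 205
rgb(180, 233, 205) = #B4E9CD.

#B4E9CD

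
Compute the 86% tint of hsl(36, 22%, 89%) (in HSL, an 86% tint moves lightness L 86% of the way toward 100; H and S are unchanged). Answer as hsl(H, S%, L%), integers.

hsl(36, 22%, 98%)

L moves 86% from 89 toward 100: 89 + 9.46 = 98.46 → 98.
H and S are unchanged.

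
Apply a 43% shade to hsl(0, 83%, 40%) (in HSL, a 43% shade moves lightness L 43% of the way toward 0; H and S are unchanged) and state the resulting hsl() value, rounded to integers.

hsl(0, 83%, 23%)

L moves 43% from 40 toward 0: 40 − 17.2 = 22.8 → 23.
H and S are unchanged.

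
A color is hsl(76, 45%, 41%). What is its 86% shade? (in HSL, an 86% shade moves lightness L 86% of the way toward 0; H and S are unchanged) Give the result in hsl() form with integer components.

hsl(76, 45%, 6%)

L moves 86% from 41 toward 0: 41 − 35.26 = 5.74 → 6.
H and S are unchanged.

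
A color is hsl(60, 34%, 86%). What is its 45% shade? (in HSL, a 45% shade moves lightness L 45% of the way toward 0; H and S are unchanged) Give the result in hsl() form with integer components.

hsl(60, 34%, 47%)

L moves 45% from 86 toward 0: 86 − 38.7 = 47.3 → 47.
H and S are unchanged.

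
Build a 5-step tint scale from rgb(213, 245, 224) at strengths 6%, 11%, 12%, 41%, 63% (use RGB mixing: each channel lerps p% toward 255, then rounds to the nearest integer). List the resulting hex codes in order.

#D8F6E2, #DAF6E3, #DAF6E4, #E6F9ED, #EFFBF4

6%: (213 + 2.52 = 215.52→216, 245 + 0.6 = 245.6→246, 224 + 1.86 = 225.86→226) → #D8F6E2
11%: (213 + 4.62 = 217.62→218, 245 + 1.1 = 246.1→246, 224 + 3.41 = 227.41→227) → #DAF6E3
12%: (213 + 5.04 = 218.04→218, 245 + 1.2 = 246.2→246, 224 + 3.72 = 227.72→228) → #DAF6E4
41%: (213 + 17.22 = 230.22→230, 245 + 4.1 = 249.1→249, 224 + 12.71 = 236.71→237) → #E6F9ED
63%: (213 + 26.46 = 239.46→239, 245 + 6.3 = 251.3→251, 224 + 19.53 = 243.53→244) → #EFFBF4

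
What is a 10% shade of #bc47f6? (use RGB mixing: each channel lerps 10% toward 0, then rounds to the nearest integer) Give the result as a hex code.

#a940dd

#bc47f6 is rgb(188, 71, 246).
Lerp each channel 10% toward 0:
  R: 188 + 0.1×(0−188) = 188 − 18.8 = 169.2 → 169
  G: 71 − 7.1 = 63.9 → 64
  B: 246 + 0.1×(0−246) = 246 − 24.6 = 221.4 → 221
rgb(169, 64, 221) = #a940dd.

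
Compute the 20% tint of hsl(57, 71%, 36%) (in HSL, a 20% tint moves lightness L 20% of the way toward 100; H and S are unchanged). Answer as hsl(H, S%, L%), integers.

hsl(57, 71%, 49%)

L moves 20% from 36 toward 100: 36 + 12.8 = 48.8 → 49.
H and S are unchanged.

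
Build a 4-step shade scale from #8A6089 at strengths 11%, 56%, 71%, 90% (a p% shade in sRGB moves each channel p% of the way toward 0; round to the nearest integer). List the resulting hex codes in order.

#7B557A, #3D2A3C, #281C28, #0E0A0E

#8A6089 is rgb(138, 96, 137).
11%: (138 − 15.18 = 122.82→123, 96 − 10.56 = 85.44→85, 137 − 15.07 = 121.93→122) → #7B557A
56%: (138 − 77.28 = 60.72→61, 96 − 53.76 = 42.24→42, 137 − 76.72 = 60.28→60) → #3D2A3C
71%: (138 − 97.98 = 40.02→40, 96 − 68.16 = 27.84→28, 137 − 97.27 = 39.73→40) → #281C28
90%: (138 − 124.2 = 13.8→14, 96 − 86.4 = 9.6→10, 137 − 123.3 = 13.7→14) → #0E0A0E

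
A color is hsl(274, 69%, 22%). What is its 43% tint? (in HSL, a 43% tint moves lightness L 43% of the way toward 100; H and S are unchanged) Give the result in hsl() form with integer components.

hsl(274, 69%, 56%)

L moves 43% from 22 toward 100: 22 + 33.54 = 55.54 → 56.
H and S are unchanged.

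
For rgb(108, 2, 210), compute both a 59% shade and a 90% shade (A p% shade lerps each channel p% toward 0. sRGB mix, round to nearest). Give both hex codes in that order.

#2C0156, #0B0015

59% shade:
  R: 108 − 63.72 = 44.28 → 44
  G: 2 + 0.59×(0−2) = 2 − 1.18 = 0.82 → 1
  B: 210 − 123.9 = 86.1 → 86
  → #2C0156
90% shade:
  R: 108 + 0.9×(0−108) = 108 − 97.2 = 10.8 → 11
  G: 2 + 0.9×(0−2) = 2 − 1.8 = 0.2 → 0
  B: 210 + 0.9×(0−210) = 210 − 189 = 21 → 21
  → #0B0015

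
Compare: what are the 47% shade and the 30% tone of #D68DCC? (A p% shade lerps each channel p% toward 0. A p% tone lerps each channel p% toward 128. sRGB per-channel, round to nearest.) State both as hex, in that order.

#714B6C, #BC89B5

#D68DCC is rgb(214, 141, 204).
47% shade:
  R: 214 + 0.47×(0−214) = 214 − 100.58 = 113.42 → 113
  G: 141 + 0.47×(0−141) = 141 − 66.27 = 74.73 → 75
  B: 204 − 95.88 = 108.12 → 108
  → #714B6C
30% tone:
  R: 214 + 0.3×(128−214) = 214 − 25.8 = 188.2 → 188
  G: 141 + 0.3×(128−141) = 141 − 3.9 = 137.1 → 137
  B: 204 + 0.3×(128−204) = 204 − 22.8 = 181.2 → 181
  → #BC89B5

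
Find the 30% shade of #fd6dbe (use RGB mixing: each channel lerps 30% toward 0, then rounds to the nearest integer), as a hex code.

#fd6dbe is rgb(253, 109, 190).
Per channel, c → c + 0.3(0 − c):
  R: 253 − 75.9 = 177.1 → 177
  G: 109 − 32.7 = 76.3 → 76
  B: 190 + 0.3×(0−190) = 190 − 57 = 133 → 133
rgb(177, 76, 133) = #b14c85.

#b14c85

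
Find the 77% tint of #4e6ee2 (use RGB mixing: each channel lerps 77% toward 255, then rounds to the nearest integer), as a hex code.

#4e6ee2 is rgb(78, 110, 226).
A 77% tint moves each channel 77% toward 255:
  R: 78 + 136.29 = 214.29 → 214
  G: 110 + 0.77×(255−110) = 110 + 111.65 = 221.65 → 222
  B: 226 + 0.77×(255−226) = 226 + 22.33 = 248.33 → 248
rgb(214, 222, 248) = #d6def8.

#d6def8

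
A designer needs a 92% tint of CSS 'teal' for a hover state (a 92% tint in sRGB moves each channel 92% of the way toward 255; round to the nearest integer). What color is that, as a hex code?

#ebf5f5

CSS teal is rgb(0, 128, 128).
Lerp each channel 92% toward 255:
  R: 0 + 0.92×(255−0) = 0 + 234.6 = 234.6 → 235
  G: 128 + 116.84 = 244.84 → 245
  B: 128 + 0.92×(255−128) = 128 + 116.84 = 244.84 → 245
rgb(235, 245, 245) = #ebf5f5.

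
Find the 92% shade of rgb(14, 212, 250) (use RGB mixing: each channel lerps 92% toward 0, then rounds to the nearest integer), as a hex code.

Lerp each channel 92% toward 0:
  R: 14 − 12.88 = 1.12 → 1
  G: 212 − 195.04 = 16.96 → 17
  B: 250 − 230 = 20 → 20
rgb(1, 17, 20) = #011114.

#011114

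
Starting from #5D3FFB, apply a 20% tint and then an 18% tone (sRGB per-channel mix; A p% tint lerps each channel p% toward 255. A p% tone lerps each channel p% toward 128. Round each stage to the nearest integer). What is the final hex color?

#7E6AE6

#5D3FFB is rgb(93, 63, 251).
A 20% tint moves each channel 20% toward 255:
  R: 93 + 0.2×(255−93) = 93 + 32.4 = 125.4 → 125
  G: 63 + 38.4 = 101.4 → 101
  B: 251 + 0.8 = 251.8 → 252
After the tint: rgb(125, 101, 252) = #7D65FC.
Lerp each channel 18% toward 128:
  R: 125 + 0.54 = 125.54 → 126
  G: 101 + 0.18×(128−101) = 101 + 4.86 = 105.86 → 106
  B: 252 + 0.18×(128−252) = 252 − 22.32 = 229.68 → 230
rgb(126, 106, 230) = #7E6AE6.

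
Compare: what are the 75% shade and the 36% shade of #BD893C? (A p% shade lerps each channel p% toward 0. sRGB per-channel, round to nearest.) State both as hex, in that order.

#2F220F, #795826

#BD893C is rgb(189, 137, 60).
75% shade:
  R: 189 + 0.75×(0−189) = 189 − 141.75 = 47.25 → 47
  G: 137 − 102.75 = 34.25 → 34
  B: 60 − 45 = 15 → 15
  → #2F220F
36% shade:
  R: 189 + 0.36×(0−189) = 189 − 68.04 = 120.96 → 121
  G: 137 + 0.36×(0−137) = 137 − 49.32 = 87.68 → 88
  B: 60 − 21.6 = 38.4 → 38
  → #795826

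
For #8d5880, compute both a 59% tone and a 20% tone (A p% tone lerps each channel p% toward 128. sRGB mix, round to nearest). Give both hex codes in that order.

#8d5880 is rgb(141, 88, 128).
59% tone:
  R: 141 + 0.59×(128−141) = 141 − 7.67 = 133.33 → 133
  G: 88 + 0.59×(128−88) = 88 + 23.6 = 111.6 → 112
  B: 128 + 0.59×(128−128) = 128 + 0 = 128 → 128
  → #857080
20% tone:
  R: 141 + 0.2×(128−141) = 141 − 2.6 = 138.4 → 138
  G: 88 + 0.2×(128−88) = 88 + 8 = 96 → 96
  B: 128 + 0 = 128 → 128
  → #8a6080

#857080, #8a6080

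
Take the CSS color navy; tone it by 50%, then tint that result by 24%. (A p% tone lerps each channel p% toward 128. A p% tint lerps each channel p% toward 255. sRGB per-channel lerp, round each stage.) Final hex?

CSS navy is rgb(0, 0, 128).
Per channel, c → c + 0.5(128 − c):
  R: 0 + 64 = 64 → 64
  G: 0 + 0.5×(128−0) = 0 + 64 = 64 → 64
  B: 128 + 0 = 128 → 128
After the tone: rgb(64, 64, 128) = #404080.
A 24% tint moves each channel 24% toward 255:
  R: 64 + 0.24×(255−64) = 64 + 45.84 = 109.84 → 110
  G: 64 + 0.24×(255−64) = 64 + 45.84 = 109.84 → 110
  B: 128 + 0.24×(255−128) = 128 + 30.48 = 158.48 → 158
rgb(110, 110, 158) = #6e6e9e.

#6e6e9e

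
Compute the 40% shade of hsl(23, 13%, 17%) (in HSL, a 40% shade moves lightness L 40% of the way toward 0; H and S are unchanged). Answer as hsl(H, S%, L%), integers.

hsl(23, 13%, 10%)

L moves 40% from 17 toward 0: 17 − 6.8 = 10.2 → 10.
H and S are unchanged.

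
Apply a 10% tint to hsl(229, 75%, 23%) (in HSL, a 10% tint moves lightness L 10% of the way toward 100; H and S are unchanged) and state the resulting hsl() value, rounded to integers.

hsl(229, 75%, 31%)

L moves 10% from 23 toward 100: 23 + 7.7 = 30.7 → 31.
H and S are unchanged.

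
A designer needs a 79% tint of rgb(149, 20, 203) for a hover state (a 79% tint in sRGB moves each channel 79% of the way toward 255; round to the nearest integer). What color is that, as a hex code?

Per channel, c → c + 0.79(255 − c):
  R: 149 + 83.74 = 232.74 → 233
  G: 20 + 0.79×(255−20) = 20 + 185.65 = 205.65 → 206
  B: 203 + 0.79×(255−203) = 203 + 41.08 = 244.08 → 244
rgb(233, 206, 244) = #E9CEF4.

#E9CEF4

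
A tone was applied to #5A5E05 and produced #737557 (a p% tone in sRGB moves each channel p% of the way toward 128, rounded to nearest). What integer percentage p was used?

#5A5E05 is rgb(90, 94, 5); #737557 is rgb(115, 117, 87).
On the B channel (widest range): 87 ≈ 5 + (p/100)(128 − 5), so p ≈ 100×(87 − 5)/(128 − 5) = 8200/123 = 66.67.
p = 67 reproduces all three channels after rounding.

67%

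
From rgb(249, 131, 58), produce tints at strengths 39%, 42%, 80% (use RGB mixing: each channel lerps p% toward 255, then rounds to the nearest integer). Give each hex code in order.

#FBB387, #FCB78D, #FEE6D8

39%: (249 + 2.34 = 251.34→251, 131 + 48.36 = 179.36→179, 58 + 76.83 = 134.83→135) → #FBB387
42%: (249 + 2.52 = 251.52→252, 131 + 52.08 = 183.08→183, 58 + 82.74 = 140.74→141) → #FCB78D
80%: (249 + 4.8 = 253.8→254, 131 + 99.2 = 230.2→230, 58 + 157.6 = 215.6→216) → #FEE6D8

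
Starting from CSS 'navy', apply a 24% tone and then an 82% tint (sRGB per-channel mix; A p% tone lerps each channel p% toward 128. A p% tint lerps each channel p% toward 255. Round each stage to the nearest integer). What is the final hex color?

#D7D7E8

CSS navy is rgb(0, 0, 128).
A 24% tone moves each channel 24% toward 128:
  R: 0 + 30.72 = 30.72 → 31
  G: 0 + 30.72 = 30.72 → 31
  B: 128 + 0 = 128 → 128
After the tone: rgb(31, 31, 128) = #1F1F80.
Per channel, c → c + 0.82(255 − c):
  R: 31 + 0.82×(255−31) = 31 + 183.68 = 214.68 → 215
  G: 31 + 183.68 = 214.68 → 215
  B: 128 + 104.14 = 232.14 → 232
rgb(215, 215, 232) = #D7D7E8.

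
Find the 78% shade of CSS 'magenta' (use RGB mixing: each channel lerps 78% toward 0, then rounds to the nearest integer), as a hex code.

#380038

CSS magenta is rgb(255, 0, 255).
Per channel, c → c + 0.78(0 − c):
  R: 255 − 198.9 = 56.1 → 56
  G: 0 + 0.78×(0−0) = 0 + 0 = 0 → 0
  B: 255 + 0.78×(0−255) = 255 − 198.9 = 56.1 → 56
rgb(56, 0, 56) = #380038.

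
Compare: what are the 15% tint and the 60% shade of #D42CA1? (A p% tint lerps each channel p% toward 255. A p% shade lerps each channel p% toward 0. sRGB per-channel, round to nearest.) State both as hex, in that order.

#D42CA1 is rgb(212, 44, 161).
15% tint:
  R: 212 + 0.15×(255−212) = 212 + 6.45 = 218.45 → 218
  G: 44 + 0.15×(255−44) = 44 + 31.65 = 75.65 → 76
  B: 161 + 0.15×(255−161) = 161 + 14.1 = 175.1 → 175
  → #DA4CAF
60% shade:
  R: 212 − 127.2 = 84.8 → 85
  G: 44 − 26.4 = 17.6 → 18
  B: 161 + 0.6×(0−161) = 161 − 96.6 = 64.4 → 64
  → #551240

#DA4CAF, #551240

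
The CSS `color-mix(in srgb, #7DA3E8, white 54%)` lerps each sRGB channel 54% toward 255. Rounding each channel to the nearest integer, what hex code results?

#C3D5F4

#7DA3E8 is rgb(125, 163, 232).
Per channel, c → c + 0.54(255 − c):
  R: 125 + 70.2 = 195.2 → 195
  G: 163 + 0.54×(255−163) = 163 + 49.68 = 212.68 → 213
  B: 232 + 0.54×(255−232) = 232 + 12.42 = 244.42 → 244
rgb(195, 213, 244) = #C3D5F4.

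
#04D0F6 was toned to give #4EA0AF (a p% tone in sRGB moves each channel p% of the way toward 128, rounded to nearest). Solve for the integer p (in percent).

60%

#04D0F6 is rgb(4, 208, 246); #4EA0AF is rgb(78, 160, 175).
On the R channel (widest range): 78 ≈ 4 + (p/100)(128 − 4), so p ≈ 100×(78 − 4)/(128 − 4) = 7400/124 = 59.68.
p = 60 reproduces all three channels after rounding.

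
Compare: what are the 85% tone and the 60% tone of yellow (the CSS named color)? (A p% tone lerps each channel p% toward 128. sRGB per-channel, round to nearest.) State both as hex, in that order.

#93936d, #b3b34d

CSS yellow is rgb(255, 255, 0).
85% tone:
  R: 255 + 0.85×(128−255) = 255 − 107.95 = 147.05 → 147
  G: 255 + 0.85×(128−255) = 255 − 107.95 = 147.05 → 147
  B: 0 + 108.8 = 108.8 → 109
  → #93936d
60% tone:
  R: 255 + 0.6×(128−255) = 255 − 76.2 = 178.8 → 179
  G: 255 + 0.6×(128−255) = 255 − 76.2 = 178.8 → 179
  B: 0 + 0.6×(128−0) = 0 + 76.8 = 76.8 → 77
  → #b3b34d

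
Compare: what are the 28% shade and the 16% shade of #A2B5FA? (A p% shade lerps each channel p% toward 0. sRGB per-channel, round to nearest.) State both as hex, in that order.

#A2B5FA is rgb(162, 181, 250).
28% shade:
  R: 162 − 45.36 = 116.64 → 117
  G: 181 + 0.28×(0−181) = 181 − 50.68 = 130.32 → 130
  B: 250 − 70 = 180 → 180
  → #7582B4
16% shade:
  R: 162 + 0.16×(0−162) = 162 − 25.92 = 136.08 → 136
  G: 181 − 28.96 = 152.04 → 152
  B: 250 + 0.16×(0−250) = 250 − 40 = 210 → 210
  → #8898D2

#7582B4, #8898D2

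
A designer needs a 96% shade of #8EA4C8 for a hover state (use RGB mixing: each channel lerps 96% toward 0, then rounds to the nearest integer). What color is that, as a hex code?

#060708

#8EA4C8 is rgb(142, 164, 200).
Lerp each channel 96% toward 0:
  R: 142 − 136.32 = 5.68 → 6
  G: 164 + 0.96×(0−164) = 164 − 157.44 = 6.56 → 7
  B: 200 + 0.96×(0−200) = 200 − 192 = 8 → 8
rgb(6, 7, 8) = #060708.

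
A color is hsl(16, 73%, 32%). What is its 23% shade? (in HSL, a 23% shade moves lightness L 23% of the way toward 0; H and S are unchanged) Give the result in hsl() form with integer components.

L moves 23% from 32 toward 0: 32 − 7.36 = 24.64 → 25.
H and S are unchanged.

hsl(16, 73%, 25%)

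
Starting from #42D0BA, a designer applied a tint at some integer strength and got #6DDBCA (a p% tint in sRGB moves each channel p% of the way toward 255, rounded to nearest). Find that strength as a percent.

23%

#42D0BA is rgb(66, 208, 186); #6DDBCA is rgb(109, 219, 202).
On the R channel (widest range): 109 ≈ 66 + (p/100)(255 − 66), so p ≈ 100×(109 − 66)/(255 − 66) = 4300/189 = 22.75.
p = 23 reproduces all three channels after rounding.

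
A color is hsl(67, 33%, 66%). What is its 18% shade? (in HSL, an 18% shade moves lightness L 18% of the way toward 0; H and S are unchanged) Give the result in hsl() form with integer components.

hsl(67, 33%, 54%)

L moves 18% from 66 toward 0: 66 − 11.88 = 54.12 → 54.
H and S are unchanged.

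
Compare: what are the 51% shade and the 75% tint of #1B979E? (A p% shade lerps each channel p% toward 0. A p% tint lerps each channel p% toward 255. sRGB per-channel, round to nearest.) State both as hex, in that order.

#0D4A4D, #C6E5E7

#1B979E is rgb(27, 151, 158).
51% shade:
  R: 27 − 13.77 = 13.23 → 13
  G: 151 + 0.51×(0−151) = 151 − 77.01 = 73.99 → 74
  B: 158 − 80.58 = 77.42 → 77
  → #0D4A4D
75% tint:
  R: 27 + 171 = 198 → 198
  G: 151 + 0.75×(255−151) = 151 + 78 = 229 → 229
  B: 158 + 0.75×(255−158) = 158 + 72.75 = 230.75 → 231
  → #C6E5E7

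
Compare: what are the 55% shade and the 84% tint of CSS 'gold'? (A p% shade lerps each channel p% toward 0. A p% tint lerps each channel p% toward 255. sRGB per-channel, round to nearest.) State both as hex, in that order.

#736100, #fff9d6

CSS gold is rgb(255, 215, 0).
55% shade:
  R: 255 + 0.55×(0−255) = 255 − 140.25 = 114.75 → 115
  G: 215 + 0.55×(0−215) = 215 − 118.25 = 96.75 → 97
  B: 0 + 0.55×(0−0) = 0 + 0 = 0 → 0
  → #736100
84% tint:
  R: 255 + 0.84×(255−255) = 255 + 0 = 255 → 255
  G: 215 + 0.84×(255−215) = 215 + 33.6 = 248.6 → 249
  B: 0 + 0.84×(255−0) = 0 + 214.2 = 214.2 → 214
  → #fff9d6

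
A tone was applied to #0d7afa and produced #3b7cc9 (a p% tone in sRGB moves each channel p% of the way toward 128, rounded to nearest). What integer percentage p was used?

40%

#0d7afa is rgb(13, 122, 250); #3b7cc9 is rgb(59, 124, 201).
On the B channel (widest range): 201 ≈ 250 + (p/100)(128 − 250), so p ≈ 100×(201 − 250)/(128 − 250) = -4900/-122 = 40.16.
p = 40 reproduces all three channels after rounding.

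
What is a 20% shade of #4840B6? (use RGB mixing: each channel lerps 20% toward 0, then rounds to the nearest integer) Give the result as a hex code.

#3A3392

#4840B6 is rgb(72, 64, 182).
A 20% shade moves each channel 20% toward 0:
  R: 72 + 0.2×(0−72) = 72 − 14.4 = 57.6 → 58
  G: 64 − 12.8 = 51.2 → 51
  B: 182 − 36.4 = 145.6 → 146
rgb(58, 51, 146) = #3A3392.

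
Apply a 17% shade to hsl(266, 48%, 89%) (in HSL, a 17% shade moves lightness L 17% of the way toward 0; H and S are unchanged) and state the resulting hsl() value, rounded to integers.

L moves 17% from 89 toward 0: 89 − 15.13 = 73.87 → 74.
H and S are unchanged.

hsl(266, 48%, 74%)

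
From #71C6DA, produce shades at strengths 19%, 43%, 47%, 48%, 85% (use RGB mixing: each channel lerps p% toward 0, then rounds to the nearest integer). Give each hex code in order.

#71C6DA is rgb(113, 198, 218).
19%: (113 − 21.47 = 91.53→92, 198 − 37.62 = 160.38→160, 218 − 41.42 = 176.58→177) → #5CA0B1
43%: (113 − 48.59 = 64.41→64, 198 − 85.14 = 112.86→113, 218 − 93.74 = 124.26→124) → #40717C
47%: (113 − 53.11 = 59.89→60, 198 − 93.06 = 104.94→105, 218 − 102.46 = 115.54→116) → #3C6974
48%: (113 − 54.24 = 58.76→59, 198 − 95.04 = 102.96→103, 218 − 104.64 = 113.36→113) → #3B6771
85%: (113 − 96.05 = 16.95→17, 198 − 168.3 = 29.7→30, 218 − 185.3 = 32.7→33) → #111E21

#5CA0B1, #40717C, #3C6974, #3B6771, #111E21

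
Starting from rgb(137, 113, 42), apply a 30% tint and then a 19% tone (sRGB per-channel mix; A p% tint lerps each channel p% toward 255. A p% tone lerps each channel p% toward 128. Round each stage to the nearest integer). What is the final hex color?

Per channel, c → c + 0.3(255 − c):
  R: 137 + 35.4 = 172.4 → 172
  G: 113 + 0.3×(255−113) = 113 + 42.6 = 155.6 → 156
  B: 42 + 0.3×(255−42) = 42 + 63.9 = 105.9 → 106
After the tint: rgb(172, 156, 106) = #AC9C6A.
Lerp each channel 19% toward 128:
  R: 172 − 8.36 = 163.64 → 164
  G: 156 − 5.32 = 150.68 → 151
  B: 106 + 4.18 = 110.18 → 110
rgb(164, 151, 110) = #A4976E.

#A4976E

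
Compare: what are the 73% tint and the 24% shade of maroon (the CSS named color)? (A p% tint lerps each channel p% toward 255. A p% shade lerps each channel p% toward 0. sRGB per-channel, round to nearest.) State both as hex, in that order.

#ddbaba, #610000

CSS maroon is rgb(128, 0, 0).
73% tint:
  R: 128 + 0.73×(255−128) = 128 + 92.71 = 220.71 → 221
  G: 0 + 0.73×(255−0) = 0 + 186.15 = 186.15 → 186
  B: 0 + 0.73×(255−0) = 0 + 186.15 = 186.15 → 186
  → #ddbaba
24% shade:
  R: 128 + 0.24×(0−128) = 128 − 30.72 = 97.28 → 97
  G: 0 + 0.24×(0−0) = 0 + 0 = 0 → 0
  B: 0 + 0.24×(0−0) = 0 + 0 = 0 → 0
  → #610000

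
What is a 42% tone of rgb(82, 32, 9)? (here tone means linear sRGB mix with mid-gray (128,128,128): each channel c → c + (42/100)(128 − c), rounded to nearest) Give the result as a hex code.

#65483b

Lerp each channel 42% toward 128:
  R: 82 + 0.42×(128−82) = 82 + 19.32 = 101.32 → 101
  G: 32 + 0.42×(128−32) = 32 + 40.32 = 72.32 → 72
  B: 9 + 0.42×(128−9) = 9 + 49.98 = 58.98 → 59
rgb(101, 72, 59) = #65483b.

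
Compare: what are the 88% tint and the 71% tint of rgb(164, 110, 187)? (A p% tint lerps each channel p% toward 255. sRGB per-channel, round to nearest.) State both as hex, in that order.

88% tint:
  R: 164 + 0.88×(255−164) = 164 + 80.08 = 244.08 → 244
  G: 110 + 0.88×(255−110) = 110 + 127.6 = 237.6 → 238
  B: 187 + 0.88×(255−187) = 187 + 59.84 = 246.84 → 247
  → #F4EEF7
71% tint:
  R: 164 + 0.71×(255−164) = 164 + 64.61 = 228.61 → 229
  G: 110 + 0.71×(255−110) = 110 + 102.95 = 212.95 → 213
  B: 187 + 48.28 = 235.28 → 235
  → #E5D5EB

#F4EEF7, #E5D5EB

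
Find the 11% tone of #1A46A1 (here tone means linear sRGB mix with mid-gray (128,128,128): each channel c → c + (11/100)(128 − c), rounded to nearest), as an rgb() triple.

rgb(37, 76, 157)

#1A46A1 is rgb(26, 70, 161).
Per channel, c → c + 0.11(128 − c):
  R: 26 + 0.11×(128−26) = 26 + 11.22 = 37.22 → 37
  G: 70 + 0.11×(128−70) = 70 + 6.38 = 76.38 → 76
  B: 161 + 0.11×(128−161) = 161 − 3.63 = 157.37 → 157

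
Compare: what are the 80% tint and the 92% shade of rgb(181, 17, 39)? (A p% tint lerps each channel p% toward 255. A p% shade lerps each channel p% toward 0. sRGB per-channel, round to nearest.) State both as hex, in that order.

#F0CFD4, #0E0103

80% tint:
  R: 181 + 59.2 = 240.2 → 240
  G: 17 + 190.4 = 207.4 → 207
  B: 39 + 172.8 = 211.8 → 212
  → #F0CFD4
92% shade:
  R: 181 + 0.92×(0−181) = 181 − 166.52 = 14.48 → 14
  G: 17 + 0.92×(0−17) = 17 − 15.64 = 1.36 → 1
  B: 39 + 0.92×(0−39) = 39 − 35.88 = 3.12 → 3
  → #0E0103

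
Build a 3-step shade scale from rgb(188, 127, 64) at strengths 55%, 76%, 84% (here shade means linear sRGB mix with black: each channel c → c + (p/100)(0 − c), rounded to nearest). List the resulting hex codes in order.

55%: (188 − 103.4 = 84.6→85, 127 − 69.85 = 57.15→57, 64 − 35.2 = 28.8→29) → #55391d
76%: (188 − 142.88 = 45.12→45, 127 − 96.52 = 30.48→30, 64 − 48.64 = 15.36→15) → #2d1e0f
84%: (188 − 157.92 = 30.08→30, 127 − 106.68 = 20.32→20, 64 − 53.76 = 10.24→10) → #1e140a

#55391d, #2d1e0f, #1e140a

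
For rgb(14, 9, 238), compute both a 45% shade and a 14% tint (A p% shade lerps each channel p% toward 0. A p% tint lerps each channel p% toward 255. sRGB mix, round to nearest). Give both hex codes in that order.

45% shade:
  R: 14 + 0.45×(0−14) = 14 − 6.3 = 7.7 → 8
  G: 9 − 4.05 = 4.95 → 5
  B: 238 + 0.45×(0−238) = 238 − 107.1 = 130.9 → 131
  → #080583
14% tint:
  R: 14 + 0.14×(255−14) = 14 + 33.74 = 47.74 → 48
  G: 9 + 0.14×(255−9) = 9 + 34.44 = 43.44 → 43
  B: 238 + 2.38 = 240.38 → 240
  → #302BF0

#080583, #302BF0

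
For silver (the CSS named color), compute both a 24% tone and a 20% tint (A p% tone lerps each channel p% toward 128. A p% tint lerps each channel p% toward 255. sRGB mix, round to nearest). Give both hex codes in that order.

CSS silver is rgb(192, 192, 192).
24% tone:
  R: 192 − 15.36 = 176.64 → 177
  G: 192 + 0.24×(128−192) = 192 − 15.36 = 176.64 → 177
  B: 192 + 0.24×(128−192) = 192 − 15.36 = 176.64 → 177
  → #b1b1b1
20% tint:
  R: 192 + 0.2×(255−192) = 192 + 12.6 = 204.6 → 205
  G: 192 + 0.2×(255−192) = 192 + 12.6 = 204.6 → 205
  B: 192 + 0.2×(255−192) = 192 + 12.6 = 204.6 → 205
  → #cdcdcd

#b1b1b1, #cdcdcd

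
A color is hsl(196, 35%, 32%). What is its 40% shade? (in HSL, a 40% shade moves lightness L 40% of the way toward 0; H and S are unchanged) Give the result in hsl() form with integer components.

L moves 40% from 32 toward 0: 32 − 12.8 = 19.2 → 19.
H and S are unchanged.

hsl(196, 35%, 19%)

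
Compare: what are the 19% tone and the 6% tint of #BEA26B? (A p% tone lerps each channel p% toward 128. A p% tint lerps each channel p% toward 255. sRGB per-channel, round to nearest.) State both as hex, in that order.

#B29C6F, #C2A874

#BEA26B is rgb(190, 162, 107).
19% tone:
  R: 190 + 0.19×(128−190) = 190 − 11.78 = 178.22 → 178
  G: 162 − 6.46 = 155.54 → 156
  B: 107 + 0.19×(128−107) = 107 + 3.99 = 110.99 → 111
  → #B29C6F
6% tint:
  R: 190 + 0.06×(255−190) = 190 + 3.9 = 193.9 → 194
  G: 162 + 0.06×(255−162) = 162 + 5.58 = 167.58 → 168
  B: 107 + 0.06×(255−107) = 107 + 8.88 = 115.88 → 116
  → #C2A874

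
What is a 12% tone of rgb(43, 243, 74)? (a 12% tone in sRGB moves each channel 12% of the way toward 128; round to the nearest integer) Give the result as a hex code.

Lerp each channel 12% toward 128:
  R: 43 + 0.12×(128−43) = 43 + 10.2 = 53.2 → 53
  G: 243 − 13.8 = 229.2 → 229
  B: 74 + 6.48 = 80.48 → 80
rgb(53, 229, 80) = #35E550.

#35E550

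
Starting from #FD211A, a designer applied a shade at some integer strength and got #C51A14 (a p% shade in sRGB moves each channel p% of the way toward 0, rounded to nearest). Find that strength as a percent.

22%

#FD211A is rgb(253, 33, 26); #C51A14 is rgb(197, 26, 20).
On the R channel (widest range): 197 ≈ 253 + (p/100)(0 − 253), so p ≈ 100×(197 − 253)/(0 − 253) = -5600/-253 = 22.13.
p = 22 reproduces all three channels after rounding.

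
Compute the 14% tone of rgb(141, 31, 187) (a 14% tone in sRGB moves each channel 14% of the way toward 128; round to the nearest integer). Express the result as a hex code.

Lerp each channel 14% toward 128:
  R: 141 + 0.14×(128−141) = 141 − 1.82 = 139.18 → 139
  G: 31 + 13.58 = 44.58 → 45
  B: 187 − 8.26 = 178.74 → 179
rgb(139, 45, 179) = #8b2db3.

#8b2db3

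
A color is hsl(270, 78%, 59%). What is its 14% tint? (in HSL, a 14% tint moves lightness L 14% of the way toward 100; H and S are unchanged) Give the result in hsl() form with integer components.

hsl(270, 78%, 65%)

L moves 14% from 59 toward 100: 59 + 5.74 = 64.74 → 65.
H and S are unchanged.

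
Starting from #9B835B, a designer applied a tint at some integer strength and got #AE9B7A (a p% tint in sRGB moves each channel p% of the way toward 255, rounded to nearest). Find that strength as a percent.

19%

#9B835B is rgb(155, 131, 91); #AE9B7A is rgb(174, 155, 122).
On the B channel (widest range): 122 ≈ 91 + (p/100)(255 − 91), so p ≈ 100×(122 − 91)/(255 − 91) = 3100/164 = 18.90.
p = 19 reproduces all three channels after rounding.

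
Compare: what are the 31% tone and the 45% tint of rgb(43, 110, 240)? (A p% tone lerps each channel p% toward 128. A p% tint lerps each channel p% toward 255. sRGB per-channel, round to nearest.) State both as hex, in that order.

#4574cd, #8aaff7

31% tone:
  R: 43 + 0.31×(128−43) = 43 + 26.35 = 69.35 → 69
  G: 110 + 5.58 = 115.58 → 116
  B: 240 − 34.72 = 205.28 → 205
  → #4574cd
45% tint:
  R: 43 + 0.45×(255−43) = 43 + 95.4 = 138.4 → 138
  G: 110 + 0.45×(255−110) = 110 + 65.25 = 175.25 → 175
  B: 240 + 0.45×(255−240) = 240 + 6.75 = 246.75 → 247
  → #8aaff7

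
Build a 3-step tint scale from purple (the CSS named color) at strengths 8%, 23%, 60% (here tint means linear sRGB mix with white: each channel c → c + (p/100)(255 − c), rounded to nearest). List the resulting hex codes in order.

CSS purple is rgb(128, 0, 128).
8%: (128 + 10.16 = 138.16→138, 0 + 20.4 = 20.4→20, 128 + 10.16 = 138.16→138) → #8A148A
23%: (128 + 29.21 = 157.21→157, 0 + 58.65 = 58.65→59, 128 + 29.21 = 157.21→157) → #9D3B9D
60%: (128 + 76.2 = 204.2→204, 0 + 153 = 153→153, 128 + 76.2 = 204.2→204) → #CC99CC

#8A148A, #9D3B9D, #CC99CC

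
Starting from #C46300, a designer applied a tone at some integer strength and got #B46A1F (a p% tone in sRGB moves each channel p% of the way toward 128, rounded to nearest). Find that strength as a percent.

24%

#C46300 is rgb(196, 99, 0); #B46A1F is rgb(180, 106, 31).
On the B channel (widest range): 31 ≈ 0 + (p/100)(128 − 0), so p ≈ 100×(31 − 0)/(128 − 0) = 3100/128 = 24.22.
p = 24 reproduces all three channels after rounding.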